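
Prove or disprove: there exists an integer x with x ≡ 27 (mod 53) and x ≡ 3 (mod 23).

gcd(53, 23) = 1, so the Chinese Remainder Theorem guarantees exactly one residue class mod 1219 satisfying both.
Write x = 27 + 53t and require 27 + 53t ≡ 3 (mod 23), i.e. 53t ≡ 22 (mod 23).
53 ≡ 7 (mod 23), so this reads 7t ≡ 22 (mod 23). Invert 7 mod 23 by the Euclidean algorithm: 23 = 3·7 + 2, 7 = 3·2 + 1, 2 = 2·1 + 0; back-substituting, 1 = 7 − 3·2 = 7 − 3·(23 − 3·7) = −3·23 + 10·7. Hence 7·10 ≡ 1, so 7⁻¹ ≡ 10 (mod 23).
Therefore t ≡ 10·22 = 220 ≡ 13 (mod 23).
Taking t = 13 gives x = 27 + 53·13 = 716.
Verify: 716 = 13·53 + 27 and 716 = 31·23 + 3. ✓

x = 716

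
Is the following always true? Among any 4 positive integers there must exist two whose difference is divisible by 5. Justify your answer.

Try 4 consecutive integers, 12, 13, 14, 15. Their remainders mod 5 are 2, 3, 4, 0 — pairwise different, as any 4 ≤ 5 consecutive integers have distinct residues.
No two share a residue, so no pair has difference divisible by 5; the claim fails for this set.

No, the set {12, 13, 14, 15} is a counterexample.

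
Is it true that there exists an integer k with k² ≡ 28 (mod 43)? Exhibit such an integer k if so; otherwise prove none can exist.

There is no such integer.

Apply Euler's criterion with the prime 43: 28 is a quadratic residue iff 28^21 ≡ 1 (mod 43), and a non-residue iff it is ≡ −1.
Squaring successively (mod 43): 28^2 = 784 ≡ 10; 28^4 ≡ 10² = 100 ≡ 14; 28^8 ≡ 14² = 196 ≡ 24; 28^16 ≡ 24² = 576 ≡ 17.
Since 21 = 16 + 4 + 1, 28^21 ≡ 17 · 14 · 28; multiplying out mod 43: 17·14 = 238 ≡ 23, then 23·28 = 644 ≡ 42. Thus 28^21 ≡ 42 ≡ −1 (mod 43).
The value −1 means 28 is a non-residue modulo 43, so k² ≡ 28 (mod 43) is impossible.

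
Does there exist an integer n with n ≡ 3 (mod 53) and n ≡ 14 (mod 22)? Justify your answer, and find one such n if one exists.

Since 53 and 22 share no common factor, CRT says the pair of congruences has a solution (unique mod 1166).
Write n = 3 + 53t and require 3 + 53t ≡ 14 (mod 22), i.e. 53t ≡ 11 (mod 22).
53 ≡ 9 (mod 22), so this reads 9t ≡ 11 (mod 22). Since 9·5 = 45 = 2·22 + 1, the inverse of 9 mod 22 is 5.
Multiplying by 5: t ≡ 5·11 = 55 ≡ 11 (mod 22).
Taking t = 11 gives n = 3 + 53·11 = 586.
Check: 586 mod 53 = 3, 586 mod 22 = 14. ✓

n = 586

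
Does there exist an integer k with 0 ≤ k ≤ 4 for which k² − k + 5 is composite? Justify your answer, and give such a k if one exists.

The values for k = 0, 1, …, 4 are 5, 5, 7, 11, 17, and each of these is prime.
So no value in the range makes the expression composite.

There is no such integer k in that range.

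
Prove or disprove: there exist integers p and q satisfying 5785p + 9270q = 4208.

Any value of 5785p + 9270q is a multiple of gcd(5785, 9270) = 5.
But 4208 = 5·841 + 3, so 5 ∤ 4208.
So the equation is unsolvable over ℤ.

No, no such integers exist.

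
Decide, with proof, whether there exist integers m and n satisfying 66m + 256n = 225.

There are no such integers.

gcd(66, 256) = 2, so every integer of the form 66m + 256n is a multiple of 2.
But 225 = 2·112 + 1, so 2 ∤ 225.
Hence no integers m, n satisfy the equation.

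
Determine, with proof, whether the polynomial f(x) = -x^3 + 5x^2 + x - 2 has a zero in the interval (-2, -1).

No.

f(-2) = 24 and f(-1) = 3, both positive, so a sign-change argument is unavailable; we show f keeps this sign on the whole interval.
Substitute x = -1 − u, where 0 < u < 1 on the interval. Expanding, f(-1 − u) = u^3 + 8u^2 + 12u + 3.
All 4 nonzero coefficients of this polynomial in u are positive; hence for u > 0 the value is a sum of positive terms (the constant 3 among them).
So f is strictly positive on (-2, -1); no root exists in the interval.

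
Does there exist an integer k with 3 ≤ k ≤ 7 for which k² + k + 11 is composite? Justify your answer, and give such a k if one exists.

There is no such integer k in that range.

The values for k = 3, 4, …, 7 are 23, 31, 41, 53, 67, and each of these is prime.
So no value in the range makes the expression composite.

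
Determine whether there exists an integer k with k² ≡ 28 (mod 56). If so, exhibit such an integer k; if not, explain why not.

k = 14 works: 14² = 196, and 196 − 28 = 168 = 3·56.

k = 14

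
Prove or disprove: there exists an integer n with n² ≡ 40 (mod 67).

Take n = 43. Then 43² = 1849 = 27·67 + 40, so 43² ≡ 40 (mod 67).

n = 43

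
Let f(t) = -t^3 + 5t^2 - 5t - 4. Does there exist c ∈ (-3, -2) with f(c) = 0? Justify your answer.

The endpoint values f(-3) = 83 and f(-2) = 34 are both positive. Claim: f(t) > 0 for every t in (-3, -2).
Substitute t = -2 − u, where 0 < u < 1 on the interval. Expanding, f(-2 − u) = u^3 + 11u^2 + 37u + 34.
All 4 nonzero coefficients of this polynomial in u are positive; hence for u > 0 the value is a sum of positive terms (the constant 34 among them).
So f is strictly positive on (-3, -2); no root exists in the interval.

No.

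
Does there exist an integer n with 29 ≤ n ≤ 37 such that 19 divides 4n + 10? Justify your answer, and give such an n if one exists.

For n = 29, 30, …, 37 the values of 4n + 10 modulo 19 are 12, 16, 1, 5, 9, 13, 17, 2, 6 respectively.
None is 0, so 19 never divides 4n + 10 on this range.

No such integer n in that range exists.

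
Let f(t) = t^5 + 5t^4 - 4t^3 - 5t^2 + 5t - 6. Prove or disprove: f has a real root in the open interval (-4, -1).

Such a root exists.

f(-4) = 406 and f(-1) = -8, which have opposite signs.
As a polynomial, f is continuous on every closed interval.
By the Intermediate Value Theorem, f takes the value 0 somewhere in the open interval.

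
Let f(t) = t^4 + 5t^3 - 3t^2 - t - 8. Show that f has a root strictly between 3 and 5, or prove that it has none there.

The endpoint values f(3) = 178 and f(5) = 1162 are both positive. Claim: f(t) > 0 for every t in (3, 5).
Shift to the endpoint 3: with t = 3 + u (0 < u < 2), one computes f(3 + u) = u^4 + 17u^3 + 96u^2 + 224u + 178.
The nonzero coefficients here are all positive, so for u > 0 every term is positive (or zero), and the constant term 178 is strictly positive.
So f is strictly positive on (3, 5); no root exists in the interval.

No.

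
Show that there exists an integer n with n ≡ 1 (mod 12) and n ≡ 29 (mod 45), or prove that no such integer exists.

Reduce both congruences modulo 3, which divides 12 and 45: they say n ≡ 1 (mod 3) and n ≡ 29 (mod 3).
But 1 mod 3 = 1 while 29 mod 3 = 2, a contradiction.
Hence the system has no solution.

No such integer exists.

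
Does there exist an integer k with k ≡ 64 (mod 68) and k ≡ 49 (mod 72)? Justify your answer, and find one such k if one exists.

No such integer exists.

Reduce both congruences modulo 4, which divides 68 and 72: they say k ≡ 64 (mod 4) and k ≡ 49 (mod 4).
However 64 ≡ 0 and 49 ≡ 1 (mod 4), and 0 ≠ 1.
Hence the system has no solution.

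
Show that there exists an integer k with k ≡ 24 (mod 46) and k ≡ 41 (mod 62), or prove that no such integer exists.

No, no such integer exists.

Reduce both congruences modulo 2, which divides 46 and 62: they say k ≡ 24 (mod 2) and k ≡ 41 (mod 2).
However 24 ≡ 0 and 41 ≡ 1 (mod 2), and 0 ≠ 1.
Therefore no such k exists.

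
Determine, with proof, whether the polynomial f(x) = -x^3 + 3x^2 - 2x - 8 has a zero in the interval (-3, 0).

f(-3) = 52 and f(0) = -8, which have opposite signs.
f is continuous everywhere (it is a polynomial), in particular on [-3, 0].
By the Intermediate Value Theorem, f takes the value 0 somewhere in the open interval.

Such a root exists.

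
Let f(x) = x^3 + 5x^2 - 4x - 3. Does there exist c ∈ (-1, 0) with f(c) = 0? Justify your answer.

f(-1) = 5 and f(0) = -3, which have opposite signs.
Since f is a polynomial it is continuous on [-1, 0].
So by the Intermediate Value Theorem there is a c strictly between -1 and 0 with f(c) = 0.

Such a root exists.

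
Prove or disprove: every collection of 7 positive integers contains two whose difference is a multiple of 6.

Partition the integers by their residue mod 6; there are 6 classes.
Since 7 > 6, two of the 7 integers must share a residue class by the pigeonhole principle; call them a and b.
Equal remainders mean a − b ≡ 0 (mod 6), so 6 divides their difference.

Yes.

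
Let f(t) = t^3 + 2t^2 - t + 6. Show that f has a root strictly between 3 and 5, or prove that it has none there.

f has no root in that interval.

f(3) = 48 and f(5) = 176, both positive, so a sign-change argument is unavailable; we show f keeps this sign on the whole interval.
Shift to the endpoint 3: with t = 3 + u (0 < u < 2), one computes f(3 + u) = u^3 + 11u^2 + 38u + 48.
The nonzero coefficients here are all positive, so for u > 0 every term is positive (or zero), and the constant term 48 is strictly positive.
So f is strictly positive on (3, 5); no root exists in the interval.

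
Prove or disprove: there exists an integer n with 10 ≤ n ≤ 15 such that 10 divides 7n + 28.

For n = 10, 11, …, 15 the values of 7n + 28 modulo 10 are 8, 5, 2, 9, 6, 3 respectively.
Since 0 is absent from this list, 10 ∤ 7n + 28 for every n with 10 ≤ n ≤ 15.

No, no such integer n in that range exists.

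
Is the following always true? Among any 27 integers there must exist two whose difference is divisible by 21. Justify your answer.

Partition the integers by their residue mod 21; there are 21 classes.
Since 27 > 21, two of the 27 integers must share a residue class by the pigeonhole principle; call them a and b.
Equal remainders mean a − b ≡ 0 (mod 21), so 21 divides their difference.

True.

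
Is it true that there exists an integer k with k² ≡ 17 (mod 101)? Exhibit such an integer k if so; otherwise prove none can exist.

Take k = 44. Then 44² = 1936 = 19·101 + 17, so 44² ≡ 17 (mod 101).

k = 44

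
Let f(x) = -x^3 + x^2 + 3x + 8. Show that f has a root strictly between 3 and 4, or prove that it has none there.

The endpoint values f(3) = -1 and f(4) = -28 are both negative. Claim: f(x) < 0 for every x in (3, 4).
Shift to the endpoint 3: with x = 3 + u (0 < u < 1), one computes f(3 + u) = -u^3 - 8u^2 - 18u - 1.
The nonzero coefficients here are all negative, so for u > 0 every term is negative (or zero), and the constant term -1 is strictly negative.
Therefore f(x) < 0 throughout (3, 4), and f has no zero there.

No such root exists.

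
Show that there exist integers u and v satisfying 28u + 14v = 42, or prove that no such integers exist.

u = 0, v = 3

Every value of 28u + 14v is a multiple of gcd(28, 14) = 14; since 14 ∣ 42, solutions exist.
Dividing through by 14 reduces the equation to 2u + 1v = 3.
With a unit coefficient on v, (u, v) = (0, 3) is an immediate solution.
Check: 28·0 + 14·3 = 0 + 42 = 42. ✓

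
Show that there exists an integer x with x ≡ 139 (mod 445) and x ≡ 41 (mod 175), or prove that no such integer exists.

There is no such integer.

Reduce both congruences modulo 5, which divides 445 and 175: they say x ≡ 139 (mod 5) and x ≡ 41 (mod 5).
However 139 ≡ 4 and 41 ≡ 1 (mod 5), and 4 ≠ 1.
Therefore no such x exists.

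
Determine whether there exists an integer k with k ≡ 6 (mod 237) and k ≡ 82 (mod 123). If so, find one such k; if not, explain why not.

No, no such integer exists.

Reduce both congruences modulo 3, which divides 237 and 123: they say k ≡ 6 (mod 3) and k ≡ 82 (mod 3).
But 6 mod 3 = 0 while 82 mod 3 = 1, a contradiction.
Hence the system has no solution.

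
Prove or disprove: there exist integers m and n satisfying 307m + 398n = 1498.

m = 106, n = -78

307 and 398 are coprime, so 307m + 398n ranges over all of ℤ.
Run the Euclidean algorithm on 398 and 307: 398 = 1·307 + 91, 307 = 3·91 + 34, 91 = 2·34 + 23, 34 = 1·23 + 11, 23 = 2·11 + 1, 11 = 11·1 + 0.
Back-substituting, 1 = 23 − 2·11 = 23 − 2·(34 − 1·23) = −2·34 + 3·23 = −2·34 + 3·(91 − 2·34) = 3·91 − 8·34 = 3·91 − 8·(307 − 3·91) = −8·307 + 27·91 = −8·307 + 27·(398 − 1·307) = 27·398 − 35·307; that is, 307·(-35) + 398·27 = 1.
Times 1498: 307·(-52430) + 398·40446 = 1498, so (-52430, 40446) solves it.
The general solution is m = -52430 + 398k, n = 40446 − 307k; taking k = 132 gives the smaller pair m = 106, n = -78.
Indeed 307·106 + 398·(-78) = 32542 − 31044 = 1498.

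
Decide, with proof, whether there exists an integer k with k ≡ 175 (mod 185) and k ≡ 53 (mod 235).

There is no such integer.

gcd(185, 235) = 5. If k ≡ 175 (mod 185) and k ≡ 53 (mod 235), then k ≡ 175 (mod 5) and k ≡ 53 (mod 5).
But 175 mod 5 = 0 while 53 mod 5 = 3, a contradiction.
Therefore no such k exists.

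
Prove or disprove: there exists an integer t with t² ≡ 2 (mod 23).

t = 18

Take t = 18. Then 18² = 324 = 14·23 + 2, so 18² ≡ 2 (mod 23).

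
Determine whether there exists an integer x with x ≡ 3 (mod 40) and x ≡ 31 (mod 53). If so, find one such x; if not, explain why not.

x = 243

gcd(40, 53) = 1, so the Chinese Remainder Theorem guarantees exactly one residue class mod 2120 satisfying both.
Write x = 3 + 40t and require 3 + 40t ≡ 31 (mod 53), i.e. 40t ≡ 28 (mod 53).
To invert 40 modulo 53: 53 = 1·40 + 13, 40 = 3·13 + 1, 13 = 13·1 + 0, and unwinding, 1 = 40 − 3·13 = 40 − 3·(53 − 1·40) = −3·53 + 4·40. Thus 40⁻¹ ≡ 4 (mod 53).
Multiplying by 4: t ≡ 4·28 = 112 ≡ 6 (mod 53).
Taking t = 6 gives x = 3 + 40·6 = 243.
Indeed 243 ≡ 3 (mod 40) and 243 ≡ 31 (mod 53).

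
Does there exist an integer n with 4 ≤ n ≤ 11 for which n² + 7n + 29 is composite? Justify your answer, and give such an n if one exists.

The values for n = 4, 5, …, 11 are 73, 89, 107, 127, 149, 173, 199, 227, and each of these is prime.
So no value in the range makes the expression composite.

No such integer n in that range exists.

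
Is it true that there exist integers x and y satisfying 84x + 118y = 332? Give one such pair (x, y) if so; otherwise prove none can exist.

x = 18, y = -10

Every value of 84x + 118y is a multiple of gcd(84, 118) = 2; since 2 ∣ 332, solutions exist.
Dividing through by 2 reduces the equation to 42x + 59y = 166.
Euclidean algorithm: 59 = 1·42 + 17, 42 = 2·17 + 8, 17 = 2·8 + 1, 8 = 8·1 + 0.
Unwinding: 1 = 17 − 2·8 = 17 − 2·(42 − 2·17) = −2·42 + 5·17 = −2·42 + 5·(59 − 1·42) = 5·59 − 7·42, i.e. 42·(-7) + 59·5 = 1.
Times 166: 42·(-1162) + 59·830 = 166, so (-1162, 830) solves it.
The general solution is x = -1162 + 59k, y = 830 − 42k; taking k = 20 gives the smaller pair x = 18, y = -10.
Indeed 84·18 + 118·(-10) = 1512 − 1180 = 332.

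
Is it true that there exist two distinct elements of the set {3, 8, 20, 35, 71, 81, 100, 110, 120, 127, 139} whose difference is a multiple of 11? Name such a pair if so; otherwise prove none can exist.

There is no such pair.

Reduce each element modulo 11: 3↦3, 8↦8, 20↦9, 35↦2, 71↦5, 81↦4, 100↦1, 110↦0, 120↦10, 127↦6, 139↦7.
All 11 residues are distinct, so no two elements differ by a multiple of 11.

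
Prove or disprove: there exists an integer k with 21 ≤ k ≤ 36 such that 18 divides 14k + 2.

k = 23

Try k = 23: 14·23 + 2 = 324 = 18·18, which is divisible by 18.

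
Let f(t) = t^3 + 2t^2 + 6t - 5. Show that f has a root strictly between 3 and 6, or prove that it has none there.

No.

f(3) = 58 and f(6) = 319, both positive.
The derivative f'(t) = 3t^2 + 4t + 6 is a quadratic with discriminant 4² − 4·3·6 = -56 < 0; it never vanishes, so it is always positive (sign of the leading coefficient).
So f is strictly increasing; between 3 and 6 its values lie between f(3) = 58 and f(6) = 319, all positive. Therefore f has no root in (3, 6).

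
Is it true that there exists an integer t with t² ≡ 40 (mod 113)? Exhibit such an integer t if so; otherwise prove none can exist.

113 is prime, so by Euler's criterion 40 is a square mod 113 iff 40^((113−1)/2) = 40^56 ≡ 1 (mod 113).
Squaring successively (mod 113): 40^2 = 1600 ≡ 18; 40^4 ≡ 18² = 324 ≡ 98; 40^8 ≡ 98² = 9604 ≡ 112; 40^16 ≡ 112² = 12544 ≡ 1; 40^32 ≡ 1² = 1 ≡ 1.
Since 56 = 32 + 16 + 8, 40^56 ≡ 1 · 1 · 112; multiplying out mod 113: 1·1 = 1 ≡ 1, then 1·112 = 112 ≡ 112. Thus 40^56 ≡ 112 ≡ −1 (mod 113).
The value −1 means 40 is a non-residue modulo 113, so t² ≡ 40 (mod 113) is impossible.

No such integer exists.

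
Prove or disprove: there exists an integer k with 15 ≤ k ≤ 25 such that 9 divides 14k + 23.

k = 17

At k = 17 we get 14·17 + 23 = 261, and 261 = 9·29.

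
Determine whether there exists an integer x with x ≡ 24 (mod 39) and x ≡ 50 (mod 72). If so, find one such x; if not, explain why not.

Reduce both congruences modulo 3, which divides 39 and 72: they say x ≡ 24 (mod 3) and x ≡ 50 (mod 3).
However 24 ≡ 0 and 50 ≡ 2 (mod 3), and 0 ≠ 2.
Hence the system has no solution.

No, no such integer exists.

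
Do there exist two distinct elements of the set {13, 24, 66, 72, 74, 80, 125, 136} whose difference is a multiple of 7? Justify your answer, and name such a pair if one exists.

Both 13 and 125 leave remainder 6 on division by 7; their difference 112 = 16·7 is a multiple of 7.

The pair (13, 125) works.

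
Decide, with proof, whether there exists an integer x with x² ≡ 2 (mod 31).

x = 8

x = 8 works: 8² = 64, and 64 − 2 = 62 = 2·31.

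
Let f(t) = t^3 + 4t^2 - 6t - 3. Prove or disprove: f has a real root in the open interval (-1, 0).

Yes, f has a root in the interval.

f(-1) = 6 and f(0) = -3, which have opposite signs.
Since f is a polynomial it is continuous on [-1, 0].
By the Intermediate Value Theorem f must vanish at some point of (-1, 0).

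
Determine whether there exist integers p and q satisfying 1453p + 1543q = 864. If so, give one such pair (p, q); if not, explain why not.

p = 299, q = -281

Since gcd(1453, 1543) = 1, every integer is an integer combination of 1453 and 1543.
Run the Euclidean algorithm on 1543 and 1453: 1543 = 1·1453 + 90, 1453 = 16·90 + 13, 90 = 6·13 + 12, 13 = 1·12 + 1, 12 = 12·1 + 0.
Working back up the chain: 1 = 13 − 1·12 = 13 − (90 − 6·13) = −90 + 7·13 = −90 + 7·(1453 − 16·90) = 7·1453 − 113·90 = 7·1453 − 113·(1543 − 1·1453) = −113·1543 + 120·1453. So 1453·120 + 1543·(-113) = 1.
Times 864: 1453·103680 + 1543·(-97632) = 864, so (103680, -97632) solves it.
The general solution is p = 103680 + 1543k, q = -97632 − 1453k; taking k = -67 gives the smaller pair p = 299, q = -281.
Check: 1453·299 + 1543·(-281) = 434447 − 433583 = 864. ✓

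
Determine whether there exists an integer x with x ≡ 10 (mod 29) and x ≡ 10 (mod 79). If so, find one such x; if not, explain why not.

x = 10

gcd(29, 79) = 1, so the Chinese Remainder Theorem guarantees exactly one residue class mod 2291 satisfying both.
Write x = 10 + 29t and require 10 + 29t ≡ 10 (mod 79), i.e. 29t ≡ 0 (mod 79).
t = 0 satisfies this.
With t = 0: x = 10 + 29·0 = 10.
Indeed 10 ≡ 10 (mod 29) and 10 ≡ 10 (mod 79).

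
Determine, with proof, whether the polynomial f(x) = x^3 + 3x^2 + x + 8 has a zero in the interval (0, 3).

f(0) = 8 and f(3) = 65, both positive, so a sign-change argument is unavailable; we show f keeps this sign on the whole interval.
Every nonzero coefficient of f(x) = x^3 + 3x^2 + x + 8 is positive; for x > 0 each term then has that sign, and the constant term 8 is strictly positive.
Therefore f(x) > 0 throughout (0, 3), and f has no zero there.

No such root exists.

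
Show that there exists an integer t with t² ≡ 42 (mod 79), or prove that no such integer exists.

t = 68

Take t = 68. Then 68² = 4624 = 58·79 + 42, so 68² ≡ 42 (mod 79).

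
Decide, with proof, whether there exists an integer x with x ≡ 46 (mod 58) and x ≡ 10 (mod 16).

x = 394

gcd(58, 16) = 2. A simultaneous solution exists iff 46 ≡ 10 (mod 2); here 46 mod 2 = 0 = 10 mod 2, so it does.
The integers ≡ 46 (mod 58) are 46, 104, 162, 220, 278, 336, 394, …; their remainders mod 16 are 14, 8, 2, 12, 6, 0, 10, so x = 394 is the first that is ≡ 10 (mod 16).
Verify: 394 = 6·58 + 46 and 394 = 24·16 + 10. ✓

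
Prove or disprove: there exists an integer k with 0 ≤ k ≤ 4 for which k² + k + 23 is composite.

k = 1

At k = 1: 1² + 1 + 23 = 25 = 5·5, which is composite.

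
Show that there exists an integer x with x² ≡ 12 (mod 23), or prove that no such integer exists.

x = 14

Take x = 14. Then 14² = 196 = 8·23 + 12, so 14² ≡ 12 (mod 23).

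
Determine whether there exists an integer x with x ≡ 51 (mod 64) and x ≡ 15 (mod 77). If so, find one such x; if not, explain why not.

gcd(64, 77) = 1, so the Chinese Remainder Theorem guarantees exactly one residue class mod 4928 satisfying both.
Any solution of the first congruence is x = 51 + 64t; substituting into the second, 64t ≡ 15 − 51 ≡ 41 (mod 77).
Invert 64 mod 77 by the Euclidean algorithm: 77 = 1·64 + 13, 64 = 4·13 + 12, 13 = 1·12 + 1, 12 = 12·1 + 0; back-substituting, 1 = 13 − 1·12 = 13 − (64 − 4·13) = −64 + 5·13 = −64 + 5·(77 − 1·64) = 5·77 − 6·64. Hence 64·(-6) ≡ 1, so 64⁻¹ ≡ -6 ≡ 71 (mod 77).
Multiplying by 71: t ≡ 71·41 = 2911 ≡ 62 (mod 77).
Taking t = 62 gives x = 51 + 64·62 = 4019.
Check: 4019 mod 64 = 51, 4019 mod 77 = 15. ✓

x = 4019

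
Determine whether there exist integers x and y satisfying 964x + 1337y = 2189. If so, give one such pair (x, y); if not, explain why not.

Since gcd(964, 1337) = 1, every integer is an integer combination of 964 and 1337.
Run the Euclidean algorithm on 1337 and 964: 1337 = 1·964 + 373, 964 = 2·373 + 218, 373 = 1·218 + 155, 218 = 1·155 + 63, 155 = 2·63 + 29, 63 = 2·29 + 5, 29 = 5·5 + 4, 5 = 1·4 + 1, 4 = 4·1 + 0.
Unwinding: 1 = 5 − 1·4 = 5 − (29 − 5·5) = −29 + 6·5 = −29 + 6·(63 − 2·29) = 6·63 − 13·29 = 6·63 − 13·(155 − 2·63) = −13·155 + 32·63 = −13·155 + 32·(218 − 1·155) = 32·218 − 45·155 = 32·218 − 45·(373 − 1·218) = −45·373 + 77·218 = −45·373 + 77·(964 − 2·373) = 77·964 − 199·373 = 77·964 − 199·(1337 − 1·964) = −199·1337 + 276·964, i.e. 964·276 + 1337·(-199) = 1.
Multiplying through by 2189: x = 276·2189 = 604164, y = (-199)·2189 = -435611 is a solution.
Subtracting 451·1337 from x and adding 451·964 to y gives the tidier solution (1177, -847).
Check: 964·1177 + 1337·(-847) = 1134628 − 1132439 = 2189. ✓

x = 1177, y = -847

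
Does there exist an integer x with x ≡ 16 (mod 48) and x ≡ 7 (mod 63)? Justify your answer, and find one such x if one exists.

x = 448

Here gcd(48, 63) = 3, and both 16 and 7 leave remainder 1 mod 3, so the system is consistent.
Write x = 16 + 48t. Then 48t ≡ 7 − 16 ≡ 54 (mod 63); dividing through by 3 gives 16t ≡ 18 (mod 21).
Invert 16 mod 21 by the Euclidean algorithm: 21 = 1·16 + 5, 16 = 3·5 + 1, 5 = 5·1 + 0; back-substituting, 1 = 16 − 3·5 = 16 − 3·(21 − 1·16) = −3·21 + 4·16. Hence 16·4 ≡ 1, so 16⁻¹ ≡ 4 (mod 21).
Therefore t ≡ 4·18 = 72 ≡ 9 (mod 21).
Then x = 16 + 48·9 = 448.
Verify: 448 = 9·48 + 16 and 448 = 7·63 + 7. ✓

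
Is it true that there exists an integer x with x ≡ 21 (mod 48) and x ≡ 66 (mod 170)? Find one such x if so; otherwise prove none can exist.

There is no such integer.

gcd(48, 170) = 2. If x ≡ 21 (mod 48) and x ≡ 66 (mod 170), then x ≡ 21 (mod 2) and x ≡ 66 (mod 2).
But 21 mod 2 = 1 while 66 mod 2 = 0, a contradiction.
So no integer satisfies both congruences.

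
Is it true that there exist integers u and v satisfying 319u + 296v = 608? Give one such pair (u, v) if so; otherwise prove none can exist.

u = 168, v = -179

319 and 296 are coprime, so 319u + 296v ranges over all of ℤ.
Run the Euclidean algorithm on 319 and 296: 319 = 1·296 + 23, 296 = 12·23 + 20, 23 = 1·20 + 3, 20 = 6·3 + 2, 3 = 1·2 + 1, 2 = 2·1 + 0.
Working back up the chain: 1 = 3 − 1·2 = 3 − (20 − 6·3) = −20 + 7·3 = −20 + 7·(23 − 1·20) = 7·23 − 8·20 = 7·23 − 8·(296 − 12·23) = −8·296 + 103·23 = −8·296 + 103·(319 − 1·296) = 103·319 − 111·296. So 319·103 + 296·(-111) = 1.
Times 608: 319·62624 + 296·(-67488) = 608, so (62624, -67488) solves it.
Shifting by a multiple of (296, −319) keeps it a solution: u = 62624 − 211·296 = 168, v = -67488 + 211·319 = -179.
Check: 319·168 + 296·(-179) = 53592 − 52984 = 608. ✓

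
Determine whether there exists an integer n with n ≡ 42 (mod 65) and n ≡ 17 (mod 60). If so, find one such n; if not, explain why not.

The moduli are not coprime: gcd(65, 60) = 5. Compatibility requires 5 ∣ (17 − 42) = -25, which holds, so solutions exist.
The integers ≡ 42 (mod 65) are 42, 107, 172, 237, 302, 367, 432, 497, …; their remainders mod 60 are 42, 47, 52, 57, 2, 7, 12, 17, so n = 497 is the first that is ≡ 17 (mod 60).
Verify: 497 = 7·65 + 42 and 497 = 8·60 + 17. ✓

n = 497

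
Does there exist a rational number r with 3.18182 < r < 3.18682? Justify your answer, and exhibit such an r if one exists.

Look for a denominator N such that an integer falls strictly between N·3.18182 and N·3.18682. N = 27 works: 27·3.18182 = 85.90914 < 86 < 86.04414 = 27·3.18682.
So r = 86/27 works: it is a ratio of integers, and dividing 27·3.18182 < 86 < 27·3.18682 through by 27 gives 3.18182 < 86/27 < 3.18682.

r = 86/27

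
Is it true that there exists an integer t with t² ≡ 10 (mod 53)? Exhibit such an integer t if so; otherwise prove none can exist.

t = 13

Take t = 13. Then 13² = 169 = 3·53 + 10, so 13² ≡ 10 (mod 53).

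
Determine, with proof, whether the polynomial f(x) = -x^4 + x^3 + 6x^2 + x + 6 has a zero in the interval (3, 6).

f(3) = 9 and f(6) = -852, which have opposite signs.
As a polynomial, f is continuous on every closed interval.
By the Intermediate Value Theorem f must vanish at some point of (3, 6).

Yes, f has a root in the interval.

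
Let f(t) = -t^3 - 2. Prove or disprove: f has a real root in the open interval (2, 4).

The endpoint values f(2) = -10 and f(4) = -66 are both negative. Claim: f(t) < 0 for every t in (2, 4).
Substitute t = 2 + u, where 0 < u < 2 on the interval. Expanding, f(2 + u) = -u^3 - 6u^2 - 12u - 10.
The nonzero coefficients here are all negative, so for u > 0 every term is negative (or zero), and the constant term -10 is strictly negative.
Therefore f(t) < 0 throughout (2, 4), and f has no zero there.

No.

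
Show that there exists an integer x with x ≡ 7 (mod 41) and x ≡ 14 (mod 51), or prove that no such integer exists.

Since 41 and 51 share no common factor, CRT says the pair of congruences has a solution (unique mod 2091).
Write x = 7 + 41t and require 7 + 41t ≡ 14 (mod 51), i.e. 41t ≡ 7 (mod 51).
Since 41·5 = 205 = 4·51 + 1, the inverse of 41 mod 51 is 5.
Therefore t ≡ 5·7 = 35 (mod 51).
With t = 35: x = 7 + 41·35 = 1442.
Check: 1442 mod 41 = 7, 1442 mod 51 = 14. ✓

x = 1442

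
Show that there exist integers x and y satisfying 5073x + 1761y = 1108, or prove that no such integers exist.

No, no such integers exist.

gcd(5073, 1761) = 3, so every integer of the form 5073x + 1761y is a multiple of 3.
However 1108 leaves remainder 1 on division by 3.
Hence no integers x, y satisfy the equation.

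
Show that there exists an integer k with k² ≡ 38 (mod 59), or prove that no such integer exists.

No, no such integer exists.

59 is prime, so by Euler's criterion 38 is a square mod 59 iff 38^((59−1)/2) = 38^29 ≡ 1 (mod 59).
Squaring successively (mod 59): 38^2 = 1444 ≡ 28; 38^4 ≡ 28² = 784 ≡ 17; 38^8 ≡ 17² = 289 ≡ 53; 38^16 ≡ 53² = 2809 ≡ 36.
Since 29 = 16 + 8 + 4 + 1, 38^29 ≡ 36 · 53 · 17 · 38; multiplying out mod 59: 36·53 = 1908 ≡ 20, then 20·17 = 340 ≡ 45, then 45·38 = 1710 ≡ 58. Thus 38^29 ≡ 58 ≡ −1 (mod 59).
The value −1 means 38 is a non-residue modulo 59, so k² ≡ 38 (mod 59) is impossible.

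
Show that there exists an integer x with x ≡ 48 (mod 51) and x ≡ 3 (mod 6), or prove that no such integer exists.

gcd(51, 6) = 3. A simultaneous solution exists iff 48 ≡ 3 (mod 3); here 48 mod 3 = 0 = 3 mod 3, so it does.
List candidates x ≡ 48 (mod 51): 48, 99. Modulo 6 these are 0, 3; 99 gives 3 as required.
Indeed 99 ≡ 48 (mod 51) and 99 ≡ 3 (mod 6).

x = 99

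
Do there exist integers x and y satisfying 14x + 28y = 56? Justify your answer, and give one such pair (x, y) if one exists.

Since gcd(14, 28) = 14 and 56 = 14·4, Bézout's identity guarantees a solution.
Dividing through by 14 reduces the equation to 1x + 2y = 4.
With a unit coefficient on x, (x, y) = (4, 0) is an immediate solution.
Shifting by a multiple of (2, −1) keeps it a solution: x = 4 − 2·2 = 0, y = 0 + 2·1 = 2.
Indeed 14·0 + 28·2 = 0 + 56 = 56.

x = 0, y = 2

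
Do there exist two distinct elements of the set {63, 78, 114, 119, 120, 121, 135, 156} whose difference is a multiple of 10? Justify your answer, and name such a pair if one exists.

There is no such pair.

Two integers differ by a multiple of 10 exactly when they have the same residue mod 10. The residues are 63↦3, 78↦8, 114↦4, 119↦9, 120↦0, 121↦1, 135↦5, 156↦6.
These 8 residues are pairwise different, hence no difference of two elements is divisible by 10.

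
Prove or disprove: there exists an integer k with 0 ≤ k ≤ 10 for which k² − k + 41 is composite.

There is no such integer k in that range.

The values for k = 0, 1, …, 10 are 41, 41, 43, 47, 53, 61, 71, 83, 97, 113, 131, and each of these is prime.
So no value in the range makes the expression composite.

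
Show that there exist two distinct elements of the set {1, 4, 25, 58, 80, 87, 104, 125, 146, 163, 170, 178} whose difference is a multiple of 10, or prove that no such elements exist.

Both 4 and 104 leave remainder 4 on division by 10; their difference 100 = 10·10 is a multiple of 10.

4 and 104 are such a pair.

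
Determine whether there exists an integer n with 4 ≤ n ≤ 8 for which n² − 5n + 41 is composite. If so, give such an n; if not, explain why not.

At n = 7: 7² − 5·7 + 41 = 55 = 5·11, which is composite.

n = 7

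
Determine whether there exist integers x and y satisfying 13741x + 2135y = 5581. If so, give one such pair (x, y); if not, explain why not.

No such integers exist.

gcd(13741, 2135) = 7, so every integer of the form 13741x + 2135y is a multiple of 7.
But 5581 = 7·797 + 2, so 7 ∤ 5581.
Therefore 13741x + 2135y = 5581 has no solution in integers.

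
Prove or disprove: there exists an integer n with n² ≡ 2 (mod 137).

Take n = 106. Then 106² = 11236 = 82·137 + 2, so 106² ≡ 2 (mod 137).

n = 106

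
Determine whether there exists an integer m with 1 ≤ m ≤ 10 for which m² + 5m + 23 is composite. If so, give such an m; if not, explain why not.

The values for m = 1, 2, …, 10 are 29, 37, 47, 59, 73, 89, 107, 127, 149, 173, and each of these is prime.
So no value in the range makes the expression composite.

No, no such integer m in that range exists.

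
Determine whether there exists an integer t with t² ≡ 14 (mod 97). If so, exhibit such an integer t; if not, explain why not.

No such integer exists.

97 is prime, so by Euler's criterion 14 is a square mod 97 iff 14^((97−1)/2) = 14^48 ≡ 1 (mod 97).
Squaring successively (mod 97): 14^2 = 196 ≡ 2; 14^4 ≡ 2² = 4 ≡ 4; 14^8 ≡ 4² = 16 ≡ 16; 14^16 ≡ 16² = 256 ≡ 62; 14^32 ≡ 62² = 3844 ≡ 61.
Since 48 = 32 + 16, 14^48 ≡ 61 · 62; multiplying out mod 97: 61·62 = 3782 ≡ 96. Thus 14^48 ≡ 96 ≡ −1 (mod 97).
By Euler's criterion 14 is a quadratic non-residue mod 97: no t satisfies t² ≡ 14 (mod 97).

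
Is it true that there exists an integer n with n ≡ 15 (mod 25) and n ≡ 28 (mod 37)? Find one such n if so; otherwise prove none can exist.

n = 65

gcd(25, 37) = 1, so the Chinese Remainder Theorem guarantees exactly one residue class mod 925 satisfying both.
Write n = 15 + 25t and require 15 + 25t ≡ 28 (mod 37), i.e. 25t ≡ 13 (mod 37).
Note 25·3 = 75 ≡ 1 (mod 37) (as 75 − 1 = 2·37), so 25⁻¹ ≡ 3.
Multiplying by 3: t ≡ 3·13 = 39 ≡ 2 (mod 37).
Taking t = 2 gives n = 15 + 25·2 = 65.
Check: 65 mod 25 = 15, 65 mod 37 = 28. ✓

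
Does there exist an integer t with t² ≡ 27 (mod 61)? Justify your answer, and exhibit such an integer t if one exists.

Take t = 37. Then 37² = 1369 = 22·61 + 27, so 37² ≡ 27 (mod 61).

t = 37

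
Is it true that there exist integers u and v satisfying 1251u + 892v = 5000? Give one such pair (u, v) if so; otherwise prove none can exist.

u = 732, v = -1021

1251 and 892 are coprime, so 1251u + 892v ranges over all of ℤ.
Run the Euclidean algorithm on 1251 and 892: 1251 = 1·892 + 359, 892 = 2·359 + 174, 359 = 2·174 + 11, 174 = 15·11 + 9, 11 = 1·9 + 2, 9 = 4·2 + 1, 2 = 2·1 + 0.
Back-substituting, 1 = 9 − 4·2 = 9 − 4·(11 − 1·9) = −4·11 + 5·9 = −4·11 + 5·(174 − 15·11) = 5·174 − 79·11 = 5·174 − 79·(359 − 2·174) = −79·359 + 163·174 = −79·359 + 163·(892 − 2·359) = 163·892 − 405·359 = 163·892 − 405·(1251 − 1·892) = −405·1251 + 568·892; that is, 1251·(-405) + 892·568 = 1.
Multiplying through by 5000: u = (-405)·5000 = -2025000, v = 568·5000 = 2840000 is a solution.
Shifting by a multiple of (892, −1251) keeps it a solution: u = -2025000 + 2271·892 = 732, v = 2840000 − 2271·1251 = -1021.
Check: 1251·732 + 892·(-1021) = 915732 − 910732 = 5000. ✓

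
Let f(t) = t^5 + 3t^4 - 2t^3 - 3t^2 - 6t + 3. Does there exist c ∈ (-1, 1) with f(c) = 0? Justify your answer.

Yes, such a c exists.

f(-1) = 10 and f(1) = -4, which have opposite signs.
As a polynomial, f is continuous on every closed interval.
By the Intermediate Value Theorem f must vanish at some point of (-1, 1).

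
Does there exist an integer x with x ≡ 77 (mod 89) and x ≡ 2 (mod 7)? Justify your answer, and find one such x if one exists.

x = 611

The moduli 89 and 7 are coprime, so by the Chinese Remainder Theorem a unique solution modulo 623 exists.
Any solution of the first congruence is x = 77 + 89t; substituting into the second, 89t ≡ 2 − 77 ≡ 2 (mod 7).
89 ≡ 5 (mod 7), so this reads 5t ≡ 2 (mod 7). Invert 5 mod 7 by the Euclidean algorithm: 7 = 1·5 + 2, 5 = 2·2 + 1, 2 = 2·1 + 0; back-substituting, 1 = 5 − 2·2 = 5 − 2·(7 − 1·5) = −2·7 + 3·5. Hence 5·3 ≡ 1, so 5⁻¹ ≡ 3 (mod 7).
Therefore t ≡ 3·2 = 6 (mod 7).
Taking t = 6 gives x = 77 + 89·6 = 611.
Indeed 611 ≡ 77 (mod 89) and 611 ≡ 2 (mod 7).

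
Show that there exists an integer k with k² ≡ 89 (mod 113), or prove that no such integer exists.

113 is prime, so by Euler's criterion 89 is a square mod 113 iff 89^((113−1)/2) = 89^56 ≡ 1 (mod 113).
Squaring successively (mod 113): 89^2 = 7921 ≡ 11; 89^4 ≡ 11² = 121 ≡ 8; 89^8 ≡ 8² = 64 ≡ 64; 89^16 ≡ 64² = 4096 ≡ 28; 89^32 ≡ 28² = 784 ≡ 106.
Since 56 = 32 + 16 + 8, 89^56 ≡ 106 · 28 · 64; multiplying out mod 113: 106·28 = 2968 ≡ 30, then 30·64 = 1920 ≡ 112. Thus 89^56 ≡ 112 ≡ −1 (mod 113).
By Euler's criterion 89 is a quadratic non-residue mod 113: no k satisfies k² ≡ 89 (mod 113).

There is no such integer.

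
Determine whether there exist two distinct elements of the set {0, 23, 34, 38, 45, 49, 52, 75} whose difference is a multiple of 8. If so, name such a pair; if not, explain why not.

Residues mod 8: 0↦0, 23↦7, 34↦2, 38↦6, 45↦5, 49↦1, 52↦4, 75↦3.
No residue repeats among the 8 elements, so no pair has difference ≡ 0 (mod 8).

No, no such pair exists.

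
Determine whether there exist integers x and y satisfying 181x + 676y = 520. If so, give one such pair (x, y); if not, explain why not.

Since gcd(181, 676) = 1, every integer is an integer combination of 181 and 676.
Euclidean algorithm: 676 = 3·181 + 133, 181 = 1·133 + 48, 133 = 2·48 + 37, 48 = 1·37 + 11, 37 = 3·11 + 4, 11 = 2·4 + 3, 4 = 1·3 + 1, 3 = 3·1 + 0.
Working back up the chain: 1 = 4 − 1·3 = 4 − (11 − 2·4) = −11 + 3·4 = −11 + 3·(37 − 3·11) = 3·37 − 10·11 = 3·37 − 10·(48 − 1·37) = −10·48 + 13·37 = −10·48 + 13·(133 − 2·48) = 13·133 − 36·48 = 13·133 − 36·(181 − 1·133) = −36·181 + 49·133 = −36·181 + 49·(676 − 3·181) = 49·676 − 183·181. So 181·(-183) + 676·49 = 1.
Multiplying through by 520: x = (-183)·520 = -95160, y = 49·520 = 25480 is a solution.
The general solution is x = -95160 + 676k, y = 25480 − 181k; taking k = 141 gives the smaller pair x = 156, y = -41.
Indeed 181·156 + 676·(-41) = 28236 − 27716 = 520.

x = 156, y = -41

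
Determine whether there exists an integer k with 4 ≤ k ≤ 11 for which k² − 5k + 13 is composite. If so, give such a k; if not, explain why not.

At k = 4: 4² − 5·4 + 13 = 9 = 3·3, which is composite.

k = 4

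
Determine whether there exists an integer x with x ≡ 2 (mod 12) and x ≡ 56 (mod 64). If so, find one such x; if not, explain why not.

No, no such integer exists.

Reduce both congruences modulo 4, which divides 12 and 64: they say x ≡ 2 (mod 4) and x ≡ 56 (mod 4).
However 2 ≡ 2 and 56 ≡ 0 (mod 4), and 2 ≠ 0.
Therefore no such x exists.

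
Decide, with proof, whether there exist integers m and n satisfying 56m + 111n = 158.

m = 94, n = -46

Since gcd(56, 111) = 1, every integer is an integer combination of 56 and 111.
Run the Euclidean algorithm on 111 and 56: 111 = 1·56 + 55, 56 = 1·55 + 1, 55 = 55·1 + 0.
Back-substituting, 1 = 56 − 1·55 = 56 − (111 − 1·56) = −111 + 2·56; that is, 56·2 + 111·(-1) = 1.
Times 158: 56·316 + 111·(-158) = 158, so (316, -158) solves it.
Shifting by a multiple of (111, −56) keeps it a solution: m = 316 − 2·111 = 94, n = -158 + 2·56 = -46.
Indeed 56·94 + 111·(-46) = 5264 − 5106 = 158.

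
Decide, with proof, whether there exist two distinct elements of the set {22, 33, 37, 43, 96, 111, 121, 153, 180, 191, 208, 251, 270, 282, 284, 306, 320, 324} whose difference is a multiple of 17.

43 mod 17 = 9 and 111 mod 17 = 9, so 111 − 43 = 68 = 4·17.

The pair (43, 111) works.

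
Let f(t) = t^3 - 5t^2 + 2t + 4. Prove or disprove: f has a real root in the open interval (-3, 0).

Such a root exists.

f(-3) = -74 and f(0) = 4, which have opposite signs.
f is continuous everywhere (it is a polynomial), in particular on [-3, 0].
By the Intermediate Value Theorem f must vanish at some point of (-3, 0).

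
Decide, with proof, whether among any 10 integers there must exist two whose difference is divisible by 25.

Consider the 10 integers 103, 104, …, 112. They lie in distinct residue classes modulo 25, since 10 ≤ 25.
No two share a residue, so no pair has difference divisible by 25; the claim fails for this set.

No, the set {103, 104, 105, 106, 107, 108, 109, 110, 111, 112} is a counterexample.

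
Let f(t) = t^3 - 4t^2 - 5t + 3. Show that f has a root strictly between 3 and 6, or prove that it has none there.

Yes, f has a root in the interval.

f(3) = -21 and f(6) = 45, which have opposite signs.
Since f is a polynomial it is continuous on [3, 6].
By the Intermediate Value Theorem, f takes the value 0 somewhere in the open interval.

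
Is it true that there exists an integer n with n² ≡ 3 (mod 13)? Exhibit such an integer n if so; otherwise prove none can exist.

n = 4

n = 4 works: 4² = 16, and 16 − 3 = 13 = 1·13.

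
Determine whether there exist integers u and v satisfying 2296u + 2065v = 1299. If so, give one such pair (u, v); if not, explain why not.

No such integers exist.

gcd(2296, 2065) = 7, so every integer of the form 2296u + 2065v is a multiple of 7.
But 1299 = 7·185 + 4, so 7 ∤ 1299.
Hence no integers u, v satisfy the equation.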